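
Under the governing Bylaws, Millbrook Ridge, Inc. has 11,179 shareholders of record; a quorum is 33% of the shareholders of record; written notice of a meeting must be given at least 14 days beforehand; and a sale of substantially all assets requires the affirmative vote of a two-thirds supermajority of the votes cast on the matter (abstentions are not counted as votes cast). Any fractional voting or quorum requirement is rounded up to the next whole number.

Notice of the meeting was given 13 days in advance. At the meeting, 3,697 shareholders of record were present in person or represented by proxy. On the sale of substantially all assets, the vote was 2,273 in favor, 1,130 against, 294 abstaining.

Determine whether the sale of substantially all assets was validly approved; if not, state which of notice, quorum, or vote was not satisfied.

Notice: 13 days given; 14 required. Not satisfied.
Quorum: 33% of 11,179 = 3,689.07, rounded up to 3,690; 3,697 present. Satisfied.
Vote: requires two-thirds of the votes cast (3,697 − 294 abstaining = 3,403); 2/3 of 3403 = 2268.67, rounded up to 2269, so 2,269 needed; 2,273 in favor. Satisfied.

Invalid — notice requirement not satisfied.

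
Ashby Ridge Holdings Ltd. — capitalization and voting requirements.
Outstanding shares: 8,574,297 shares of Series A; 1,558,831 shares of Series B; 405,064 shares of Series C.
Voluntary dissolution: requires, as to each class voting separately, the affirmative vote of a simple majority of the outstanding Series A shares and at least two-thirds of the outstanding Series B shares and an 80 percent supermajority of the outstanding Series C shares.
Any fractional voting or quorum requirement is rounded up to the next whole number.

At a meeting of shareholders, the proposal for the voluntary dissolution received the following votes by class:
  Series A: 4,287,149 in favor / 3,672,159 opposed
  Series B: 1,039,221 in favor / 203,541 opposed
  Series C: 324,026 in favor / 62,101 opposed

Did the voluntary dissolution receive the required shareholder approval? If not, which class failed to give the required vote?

Series A: a majority of 8574297 is 4287149; 4,287,149 required, 4,287,149 in favor — approved.
Series B: 2/3 of 1558831 = 1039220.67, rounded up to 1039221; 1,039,221 required, 1,039,221 in favor — approved.
Series C: 4/5 of 405064 = 324051.20, rounded up to 324052; 324,052 required, 324,026 in favor — not approved.

Not approved — the Series C shares did not give the required vote.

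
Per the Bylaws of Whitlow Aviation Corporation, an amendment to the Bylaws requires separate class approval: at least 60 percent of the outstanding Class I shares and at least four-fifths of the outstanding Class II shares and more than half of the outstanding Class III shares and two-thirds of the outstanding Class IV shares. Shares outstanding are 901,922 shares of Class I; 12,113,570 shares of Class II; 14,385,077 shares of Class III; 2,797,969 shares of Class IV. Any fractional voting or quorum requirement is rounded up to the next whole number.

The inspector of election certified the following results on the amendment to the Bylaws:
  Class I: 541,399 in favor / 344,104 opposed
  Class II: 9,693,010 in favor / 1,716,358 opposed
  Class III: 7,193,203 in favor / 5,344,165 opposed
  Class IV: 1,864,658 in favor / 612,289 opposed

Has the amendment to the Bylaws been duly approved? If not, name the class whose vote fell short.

Not approved — the Class IV shares did not give the required vote.

Class I: 3/5 of 901922 = 541153.20, rounded up to 541154; 541,154 required, 541,399 in favor — approved.
Class II: 4/5 of 12113570 = 9690856; 9,690,856 required, 9,693,010 in favor — approved.
Class III: a majority of 14385077 is 7192539; 7,192,539 required, 7,193,203 in favor — approved.
Class IV: 2/3 of 2797969 = 1865312.67, rounded up to 1865313; 1,865,313 required, 1,864,658 in favor — not approved.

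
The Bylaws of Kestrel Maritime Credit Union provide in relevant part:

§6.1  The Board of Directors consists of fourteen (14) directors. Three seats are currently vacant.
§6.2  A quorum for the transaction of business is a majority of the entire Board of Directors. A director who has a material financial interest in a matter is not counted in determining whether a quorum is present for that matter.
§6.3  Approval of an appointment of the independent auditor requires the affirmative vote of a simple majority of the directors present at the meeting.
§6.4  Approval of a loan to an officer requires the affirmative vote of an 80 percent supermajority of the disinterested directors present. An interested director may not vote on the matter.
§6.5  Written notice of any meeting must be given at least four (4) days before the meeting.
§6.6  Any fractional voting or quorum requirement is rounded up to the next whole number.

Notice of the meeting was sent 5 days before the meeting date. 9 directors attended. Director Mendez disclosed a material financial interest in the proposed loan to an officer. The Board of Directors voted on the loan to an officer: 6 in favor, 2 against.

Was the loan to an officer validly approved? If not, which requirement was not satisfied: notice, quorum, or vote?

Notice: 5 days given; 4 required (5 ≥ 4). Satisfied.
Quorum: 9 present, but the 1 interested director does not count, leaving 8. Quorum is 8. Satisfied.
Vote: the loan to an officer requires four-fifths of the disinterested directors present (9 − 1 = 8). 4/5 of 8 = 6.40, rounded up to 7, so 7 affirmative votes are needed; 6 voted in favor. Not satisfied.

Invalid — vote requirement not satisfied.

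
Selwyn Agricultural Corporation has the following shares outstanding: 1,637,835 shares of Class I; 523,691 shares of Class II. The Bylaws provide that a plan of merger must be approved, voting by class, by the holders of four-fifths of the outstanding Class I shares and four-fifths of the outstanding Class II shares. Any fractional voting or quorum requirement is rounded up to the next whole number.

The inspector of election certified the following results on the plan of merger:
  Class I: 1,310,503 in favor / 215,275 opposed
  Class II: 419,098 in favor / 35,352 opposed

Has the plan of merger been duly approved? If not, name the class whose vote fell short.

Approved — every class gave the required vote.

Class I: 4/5 of 1637835 = 1310268; 1,310,268 required, 1,310,503 in favor — approved.
Class II: 4/5 of 523691 = 418952.80, rounded up to 418953; 418,953 required, 419,098 in favor — approved.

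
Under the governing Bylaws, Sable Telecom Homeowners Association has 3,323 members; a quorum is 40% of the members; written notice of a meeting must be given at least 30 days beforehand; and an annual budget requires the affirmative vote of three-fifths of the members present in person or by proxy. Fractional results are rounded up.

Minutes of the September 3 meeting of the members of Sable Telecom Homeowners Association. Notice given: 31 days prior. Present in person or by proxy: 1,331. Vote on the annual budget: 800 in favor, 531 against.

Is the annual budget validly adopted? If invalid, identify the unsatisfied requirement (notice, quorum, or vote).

Valid — all requirements satisfied.

Notice: 31 days given; 30 required. Satisfied.
Quorum: 40% of 3,323 = 1,329.20, rounded up to 1,330; 1,331 present. Satisfied.
Vote: requires three-fifths of those present (1,331); 3/5 of 1331 = 798.60, rounded up to 799, so 799 needed; 800 in favor. Satisfied.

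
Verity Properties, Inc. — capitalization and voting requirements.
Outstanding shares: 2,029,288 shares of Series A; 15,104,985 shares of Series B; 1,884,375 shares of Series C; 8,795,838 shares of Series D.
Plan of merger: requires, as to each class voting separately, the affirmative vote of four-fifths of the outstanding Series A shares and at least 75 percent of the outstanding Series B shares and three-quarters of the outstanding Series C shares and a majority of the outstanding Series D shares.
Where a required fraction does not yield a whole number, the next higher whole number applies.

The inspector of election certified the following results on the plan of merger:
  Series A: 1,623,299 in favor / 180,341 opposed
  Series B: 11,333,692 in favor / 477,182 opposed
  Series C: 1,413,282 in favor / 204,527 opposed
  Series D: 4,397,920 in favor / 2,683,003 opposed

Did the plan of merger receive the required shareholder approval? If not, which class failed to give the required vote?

Series A: 4/5 of 2029288 = 1623430.40, rounded up to 1623431; 1,623,431 required, 1,623,299 in favor — not approved.
Series B: 3/4 of 15104985 = 11328738.75, rounded up to 11328739; 11,328,739 required, 11,333,692 in favor — approved.
Series C: 3/4 of 1884375 = 1413281.25, rounded up to 1413282; 1,413,282 required, 1,413,282 in favor — approved.
Series D: a majority of 8795838 is 4397920; 4,397,920 required, 4,397,920 in favor — approved.

Not approved — the Series A shares did not give the required vote.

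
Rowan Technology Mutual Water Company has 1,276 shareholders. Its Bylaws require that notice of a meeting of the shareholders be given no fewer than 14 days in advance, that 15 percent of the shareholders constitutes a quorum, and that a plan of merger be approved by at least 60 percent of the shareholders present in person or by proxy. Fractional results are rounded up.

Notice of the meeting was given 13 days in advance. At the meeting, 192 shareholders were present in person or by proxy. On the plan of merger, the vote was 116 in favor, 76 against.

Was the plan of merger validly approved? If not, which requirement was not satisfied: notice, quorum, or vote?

Invalid — notice requirement not satisfied.

Notice: 13 days given; 14 required. Not satisfied.
Quorum: 15% of 1,276 = 191.40, rounded up to 192; 192 present. Satisfied.
Vote: requires three-fifths of those present (192); 3/5 of 192 = 115.20, rounded up to 116, so 116 needed; 116 in favor. Satisfied.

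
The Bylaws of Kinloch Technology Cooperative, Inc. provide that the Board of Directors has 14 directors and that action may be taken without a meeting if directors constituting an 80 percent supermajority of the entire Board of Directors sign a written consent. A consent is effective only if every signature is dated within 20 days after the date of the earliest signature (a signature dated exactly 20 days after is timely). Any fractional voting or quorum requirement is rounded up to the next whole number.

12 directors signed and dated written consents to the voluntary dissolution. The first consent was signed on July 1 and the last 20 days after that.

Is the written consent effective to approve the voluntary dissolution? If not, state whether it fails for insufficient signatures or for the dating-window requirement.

Signatures required: an 80 percent supermajority of 14 — 4/5 of 14 = 11.20, rounded up to 12, so 12 needed; 12 signed. Sufficient.
Dating window: the latest signature is 20 days after the earliest; the limit is 20 days. Within the window.

Effective — both the signature and dating-window requirements are satisfied.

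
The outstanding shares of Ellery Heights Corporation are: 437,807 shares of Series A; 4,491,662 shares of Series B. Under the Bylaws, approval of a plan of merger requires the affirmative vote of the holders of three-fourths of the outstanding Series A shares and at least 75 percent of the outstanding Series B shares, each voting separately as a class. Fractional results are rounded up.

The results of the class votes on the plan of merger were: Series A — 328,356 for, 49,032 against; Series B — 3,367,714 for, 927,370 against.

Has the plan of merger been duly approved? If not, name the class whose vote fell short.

Series A: 3/4 of 437807 = 328355.25, rounded up to 328356; 328,356 required, 328,356 in favor — approved.
Series B: 3/4 of 4491662 = 3368746.50, rounded up to 3368747; 3,368,747 required, 3,367,714 in favor — not approved.

Not approved — the Series B shares did not give the required vote.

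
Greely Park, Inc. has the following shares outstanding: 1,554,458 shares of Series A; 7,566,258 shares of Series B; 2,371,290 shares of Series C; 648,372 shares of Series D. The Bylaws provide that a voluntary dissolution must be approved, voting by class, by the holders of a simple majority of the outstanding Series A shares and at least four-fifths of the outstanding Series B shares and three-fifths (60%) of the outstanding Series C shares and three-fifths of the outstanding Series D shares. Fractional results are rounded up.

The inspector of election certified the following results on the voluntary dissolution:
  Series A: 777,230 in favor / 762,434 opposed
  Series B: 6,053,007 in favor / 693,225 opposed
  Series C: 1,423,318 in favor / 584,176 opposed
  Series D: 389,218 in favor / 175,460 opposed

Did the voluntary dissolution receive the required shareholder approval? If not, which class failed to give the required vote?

Series A: a majority of 1554458 is 777230; 777,230 required, 777,230 in favor — approved.
Series B: 4/5 of 7566258 = 6053006.40, rounded up to 6053007; 6,053,007 required, 6,053,007 in favor — approved.
Series C: 3/5 of 2371290 = 1422774; 1,422,774 required, 1,423,318 in favor — approved.
Series D: 3/5 of 648372 = 389023.20, rounded up to 389024; 389,024 required, 389,218 in favor — approved.

Approved — every class gave the required vote.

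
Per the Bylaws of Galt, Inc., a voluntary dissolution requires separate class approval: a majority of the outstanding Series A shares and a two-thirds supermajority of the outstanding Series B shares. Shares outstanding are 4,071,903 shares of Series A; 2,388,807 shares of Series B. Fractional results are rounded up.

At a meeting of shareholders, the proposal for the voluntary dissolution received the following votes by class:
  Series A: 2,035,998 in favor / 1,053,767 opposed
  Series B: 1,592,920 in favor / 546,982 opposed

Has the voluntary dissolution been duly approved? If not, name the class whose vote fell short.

Approved — every class gave the required vote.

Series A: a majority of 4071903 is 2035952; 2,035,952 required, 2,035,998 in favor — approved.
Series B: 2/3 of 2388807 = 1592538; 1,592,538 required, 1,592,920 in favor — approved.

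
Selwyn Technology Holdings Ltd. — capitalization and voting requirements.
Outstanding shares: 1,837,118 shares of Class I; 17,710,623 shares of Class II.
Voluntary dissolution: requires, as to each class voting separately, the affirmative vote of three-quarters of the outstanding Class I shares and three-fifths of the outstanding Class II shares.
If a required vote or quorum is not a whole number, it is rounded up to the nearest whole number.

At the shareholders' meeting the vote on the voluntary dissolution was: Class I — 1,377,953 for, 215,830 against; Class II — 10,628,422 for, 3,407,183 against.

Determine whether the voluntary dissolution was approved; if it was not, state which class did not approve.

Class I: 3/4 of 1837118 = 1377838.50, rounded up to 1377839; 1,377,839 required, 1,377,953 in favor — approved.
Class II: 3/5 of 17710623 = 10626373.80, rounded up to 10626374; 10,626,374 required, 10,628,422 in favor — approved.

Approved — every class gave the required vote.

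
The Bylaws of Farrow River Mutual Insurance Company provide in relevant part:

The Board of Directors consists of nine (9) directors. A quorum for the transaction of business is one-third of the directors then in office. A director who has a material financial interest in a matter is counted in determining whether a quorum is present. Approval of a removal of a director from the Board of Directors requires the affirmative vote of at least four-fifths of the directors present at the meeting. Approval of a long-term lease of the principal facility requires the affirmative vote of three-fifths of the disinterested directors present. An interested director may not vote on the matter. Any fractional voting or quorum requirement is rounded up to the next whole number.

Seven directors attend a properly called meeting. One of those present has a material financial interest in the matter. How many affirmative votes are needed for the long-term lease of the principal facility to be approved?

4

The long-term lease of the principal facility requires three-fifths of the disinterested directors present (7 − 1 = 6).
3/5 of 6 = 3.60, rounded up to 4.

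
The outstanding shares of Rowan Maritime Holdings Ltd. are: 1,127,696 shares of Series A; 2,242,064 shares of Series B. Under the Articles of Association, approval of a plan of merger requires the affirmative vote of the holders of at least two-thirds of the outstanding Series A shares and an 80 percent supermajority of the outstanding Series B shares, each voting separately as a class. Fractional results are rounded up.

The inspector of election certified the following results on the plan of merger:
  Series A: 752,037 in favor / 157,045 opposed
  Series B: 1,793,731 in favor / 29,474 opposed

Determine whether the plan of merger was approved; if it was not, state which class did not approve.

Approved — every class gave the required vote.

Series A: 2/3 of 1127696 = 751797.33, rounded up to 751798; 751,798 required, 752,037 in favor — approved.
Series B: 4/5 of 2242064 = 1793651.20, rounded up to 1793652; 1,793,652 required, 1,793,731 in favor — approved.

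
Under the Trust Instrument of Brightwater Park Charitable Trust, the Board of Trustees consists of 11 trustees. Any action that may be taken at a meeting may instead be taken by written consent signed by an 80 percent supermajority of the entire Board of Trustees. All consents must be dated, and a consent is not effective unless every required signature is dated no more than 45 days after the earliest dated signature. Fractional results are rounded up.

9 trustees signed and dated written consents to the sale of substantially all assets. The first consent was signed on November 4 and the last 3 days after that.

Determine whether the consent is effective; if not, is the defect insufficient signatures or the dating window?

Effective — both the signature and dating-window requirements are satisfied.

Signatures required: an 80 percent supermajority of 11 — 4/5 of 11 = 8.80, rounded up to 9, so 9 needed; 9 signed. Sufficient.
Dating window: the latest signature is 3 days after the earliest; the limit is 45 days. Within the window.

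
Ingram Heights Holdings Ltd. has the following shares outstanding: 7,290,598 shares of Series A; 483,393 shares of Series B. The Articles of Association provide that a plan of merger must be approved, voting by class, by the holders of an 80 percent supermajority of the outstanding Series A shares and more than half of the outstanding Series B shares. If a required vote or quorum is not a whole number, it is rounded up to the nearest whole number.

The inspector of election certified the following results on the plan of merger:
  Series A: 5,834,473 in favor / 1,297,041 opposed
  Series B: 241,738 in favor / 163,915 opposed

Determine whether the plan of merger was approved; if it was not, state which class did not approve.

Approved — every class gave the required vote.

Series A: 4/5 of 7290598 = 5832478.40, rounded up to 5832479; 5,832,479 required, 5,834,473 in favor — approved.
Series B: a majority of 483393 is 241697; 241,697 required, 241,738 in favor — approved.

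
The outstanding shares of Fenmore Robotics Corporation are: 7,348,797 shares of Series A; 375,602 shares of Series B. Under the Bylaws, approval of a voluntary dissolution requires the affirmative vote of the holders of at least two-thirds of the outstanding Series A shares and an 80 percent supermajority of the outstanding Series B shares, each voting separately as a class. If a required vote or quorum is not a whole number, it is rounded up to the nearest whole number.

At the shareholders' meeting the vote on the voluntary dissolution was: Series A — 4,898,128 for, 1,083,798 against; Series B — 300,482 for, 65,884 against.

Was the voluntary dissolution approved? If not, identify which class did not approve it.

Not approved — the Series A shares did not give the required vote.

Series A: 2/3 of 7348797 = 4899198; 4,899,198 required, 4,898,128 in favor — not approved.
Series B: 4/5 of 375602 = 300481.60, rounded up to 300482; 300,482 required, 300,482 in favor — approved.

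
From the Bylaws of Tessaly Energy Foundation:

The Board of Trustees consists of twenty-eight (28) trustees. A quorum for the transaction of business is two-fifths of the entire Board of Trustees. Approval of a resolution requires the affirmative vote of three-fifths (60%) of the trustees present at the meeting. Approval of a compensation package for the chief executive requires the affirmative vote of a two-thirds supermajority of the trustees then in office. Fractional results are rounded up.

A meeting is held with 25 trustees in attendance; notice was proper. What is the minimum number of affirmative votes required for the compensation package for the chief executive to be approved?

The compensation package for the chief executive requires two-thirds of the trustees then in office (28).
2/3 of 28 = 18.67, rounded up to 19.

19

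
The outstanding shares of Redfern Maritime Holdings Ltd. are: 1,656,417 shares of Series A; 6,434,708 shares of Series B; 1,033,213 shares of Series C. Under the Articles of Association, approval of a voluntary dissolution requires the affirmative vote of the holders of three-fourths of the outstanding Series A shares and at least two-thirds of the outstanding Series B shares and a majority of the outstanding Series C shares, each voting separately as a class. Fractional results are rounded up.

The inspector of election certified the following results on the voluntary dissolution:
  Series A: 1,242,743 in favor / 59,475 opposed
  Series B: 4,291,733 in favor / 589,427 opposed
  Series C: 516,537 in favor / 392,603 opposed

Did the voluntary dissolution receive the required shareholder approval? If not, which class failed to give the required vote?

Series A: 3/4 of 1656417 = 1242312.75, rounded up to 1242313; 1,242,313 required, 1,242,743 in favor — approved.
Series B: 2/3 of 6434708 = 4289805.33, rounded up to 4289806; 4,289,806 required, 4,291,733 in favor — approved.
Series C: a majority of 1033213 is 516607; 516,607 required, 516,537 in favor — not approved.

Not approved — the Series C shares did not give the required vote.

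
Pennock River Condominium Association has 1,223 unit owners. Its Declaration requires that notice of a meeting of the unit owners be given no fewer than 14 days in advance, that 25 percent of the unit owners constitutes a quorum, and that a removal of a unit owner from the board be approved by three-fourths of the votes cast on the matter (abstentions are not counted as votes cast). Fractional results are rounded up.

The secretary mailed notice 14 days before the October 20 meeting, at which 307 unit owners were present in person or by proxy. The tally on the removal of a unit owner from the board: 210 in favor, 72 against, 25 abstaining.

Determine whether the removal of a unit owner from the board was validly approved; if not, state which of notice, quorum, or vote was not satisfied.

Invalid — vote requirement not satisfied.

Notice: 14 days given; 14 required. Satisfied.
Quorum: 25% of 1,223 = 305.75, rounded up to 306; 307 present. Satisfied.
Vote: requires three-fourths of the votes cast (307 − 25 abstaining = 282); 3/4 of 282 = 211.50, rounded up to 212, so 212 needed; 210 in favor. Not satisfied.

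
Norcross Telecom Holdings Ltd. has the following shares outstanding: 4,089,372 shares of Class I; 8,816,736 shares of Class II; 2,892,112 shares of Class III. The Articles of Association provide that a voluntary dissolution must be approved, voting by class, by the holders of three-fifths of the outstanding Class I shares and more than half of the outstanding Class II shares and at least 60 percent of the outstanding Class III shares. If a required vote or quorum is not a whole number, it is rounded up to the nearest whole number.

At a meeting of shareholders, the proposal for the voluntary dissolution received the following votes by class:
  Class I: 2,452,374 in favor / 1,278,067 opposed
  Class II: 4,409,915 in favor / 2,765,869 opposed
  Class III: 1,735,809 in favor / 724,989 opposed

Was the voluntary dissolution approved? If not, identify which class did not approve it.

Class I: 3/5 of 4089372 = 2453623.20, rounded up to 2453624; 2,453,624 required, 2,452,374 in favor — not approved.
Class II: a majority of 8816736 is 4408369; 4,408,369 required, 4,409,915 in favor — approved.
Class III: 3/5 of 2892112 = 1735267.20, rounded up to 1735268; 1,735,268 required, 1,735,809 in favor — approved.

Not approved — the Class I shares did not give the required vote.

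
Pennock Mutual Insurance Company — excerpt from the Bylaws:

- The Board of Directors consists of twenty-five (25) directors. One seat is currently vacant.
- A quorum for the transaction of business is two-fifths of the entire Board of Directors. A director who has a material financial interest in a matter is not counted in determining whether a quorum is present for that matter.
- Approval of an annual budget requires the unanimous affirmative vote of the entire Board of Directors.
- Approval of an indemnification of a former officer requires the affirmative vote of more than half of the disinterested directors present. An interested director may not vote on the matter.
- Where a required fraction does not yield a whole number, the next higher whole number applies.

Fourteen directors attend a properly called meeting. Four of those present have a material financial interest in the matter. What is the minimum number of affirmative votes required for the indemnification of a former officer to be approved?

6

The indemnification of a former officer requires a majority of the disinterested directors present (14 − 4 = 10).
A majority of 10 is 6.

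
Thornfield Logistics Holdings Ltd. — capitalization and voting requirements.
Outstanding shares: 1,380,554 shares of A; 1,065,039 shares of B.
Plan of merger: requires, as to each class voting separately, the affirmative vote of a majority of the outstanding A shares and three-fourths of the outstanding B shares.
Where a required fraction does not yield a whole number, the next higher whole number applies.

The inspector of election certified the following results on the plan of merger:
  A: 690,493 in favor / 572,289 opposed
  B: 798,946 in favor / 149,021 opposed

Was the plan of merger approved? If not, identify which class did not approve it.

Approved — every class gave the required vote.

A: a majority of 1380554 is 690278; 690,278 required, 690,493 in favor — approved.
B: 3/4 of 1065039 = 798779.25, rounded up to 798780; 798,780 required, 798,946 in favor — approved.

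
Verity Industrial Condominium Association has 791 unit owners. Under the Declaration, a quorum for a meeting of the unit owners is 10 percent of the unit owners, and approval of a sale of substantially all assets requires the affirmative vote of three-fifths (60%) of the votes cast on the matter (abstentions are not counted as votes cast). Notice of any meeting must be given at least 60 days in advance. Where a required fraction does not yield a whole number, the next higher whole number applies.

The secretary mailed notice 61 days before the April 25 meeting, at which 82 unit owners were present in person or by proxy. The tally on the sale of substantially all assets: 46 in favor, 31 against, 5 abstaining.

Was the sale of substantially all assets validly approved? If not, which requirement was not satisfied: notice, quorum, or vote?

Notice: 61 days given; 60 required. Satisfied.
Quorum: 10% of 791 = 79.10, rounded up to 80; 82 present. Satisfied.
Vote: requires three-fifths of the votes cast (82 − 5 abstaining = 77); 3/5 of 77 = 46.20, rounded up to 47, so 47 needed; 46 in favor. Not satisfied.

Invalid — vote requirement not satisfied.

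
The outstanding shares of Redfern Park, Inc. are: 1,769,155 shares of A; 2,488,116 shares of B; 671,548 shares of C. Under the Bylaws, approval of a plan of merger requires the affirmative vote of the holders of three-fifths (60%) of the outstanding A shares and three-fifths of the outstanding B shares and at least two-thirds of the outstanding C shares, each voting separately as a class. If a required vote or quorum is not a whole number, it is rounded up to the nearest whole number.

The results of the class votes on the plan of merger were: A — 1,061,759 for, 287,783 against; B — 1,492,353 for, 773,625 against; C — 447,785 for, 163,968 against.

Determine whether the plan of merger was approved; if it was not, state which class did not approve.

A: 3/5 of 1769155 = 1061493; 1,061,493 required, 1,061,759 in favor — approved.
B: 3/5 of 2488116 = 1492869.60, rounded up to 1492870; 1,492,870 required, 1,492,353 in favor — not approved.
C: 2/3 of 671548 = 447698.67, rounded up to 447699; 447,699 required, 447,785 in favor — approved.

Not approved — the B shares did not give the required vote.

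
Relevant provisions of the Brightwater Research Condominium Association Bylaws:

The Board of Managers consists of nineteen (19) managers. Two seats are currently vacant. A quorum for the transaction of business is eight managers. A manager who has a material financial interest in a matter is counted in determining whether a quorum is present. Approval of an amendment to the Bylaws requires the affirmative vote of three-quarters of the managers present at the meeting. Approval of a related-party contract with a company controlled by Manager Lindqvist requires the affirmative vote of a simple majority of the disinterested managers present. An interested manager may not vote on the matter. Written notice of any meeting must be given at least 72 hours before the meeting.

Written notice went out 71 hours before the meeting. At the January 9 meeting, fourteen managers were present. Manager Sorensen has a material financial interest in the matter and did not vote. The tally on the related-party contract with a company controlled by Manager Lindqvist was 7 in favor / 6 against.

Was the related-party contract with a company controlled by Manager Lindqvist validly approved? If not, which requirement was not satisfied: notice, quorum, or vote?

Notice: 71 hours given; 72 required (71 < 72). Not satisfied.
Quorum: 14 present (interested managers count toward quorum); quorum is 8. Satisfied.
Vote: the related-party contract with a company controlled by Manager Lindqvist requires a majority of the disinterested managers present (14 − 1 = 13). A majority of 13 is 7, so 7 affirmative votes are needed; 7 voted in favor. Satisfied.

Invalid — notice requirement not satisfied.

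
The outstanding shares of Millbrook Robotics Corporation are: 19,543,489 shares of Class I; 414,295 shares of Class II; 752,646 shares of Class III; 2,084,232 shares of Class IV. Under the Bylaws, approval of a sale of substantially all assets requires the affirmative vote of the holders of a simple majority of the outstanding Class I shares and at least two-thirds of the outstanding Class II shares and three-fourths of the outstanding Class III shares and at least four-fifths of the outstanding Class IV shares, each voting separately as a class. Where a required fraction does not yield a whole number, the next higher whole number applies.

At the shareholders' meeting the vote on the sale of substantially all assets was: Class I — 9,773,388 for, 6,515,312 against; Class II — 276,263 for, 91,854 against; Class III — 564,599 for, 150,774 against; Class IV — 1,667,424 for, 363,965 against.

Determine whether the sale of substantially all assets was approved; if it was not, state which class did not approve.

Approved — every class gave the required vote.

Class I: a majority of 19543489 is 9771745; 9,771,745 required, 9,773,388 in favor — approved.
Class II: 2/3 of 414295 = 276196.67, rounded up to 276197; 276,197 required, 276,263 in favor — approved.
Class III: 3/4 of 752646 = 564484.50, rounded up to 564485; 564,485 required, 564,599 in favor — approved.
Class IV: 4/5 of 2084232 = 1667385.60, rounded up to 1667386; 1,667,386 required, 1,667,424 in favor — approved.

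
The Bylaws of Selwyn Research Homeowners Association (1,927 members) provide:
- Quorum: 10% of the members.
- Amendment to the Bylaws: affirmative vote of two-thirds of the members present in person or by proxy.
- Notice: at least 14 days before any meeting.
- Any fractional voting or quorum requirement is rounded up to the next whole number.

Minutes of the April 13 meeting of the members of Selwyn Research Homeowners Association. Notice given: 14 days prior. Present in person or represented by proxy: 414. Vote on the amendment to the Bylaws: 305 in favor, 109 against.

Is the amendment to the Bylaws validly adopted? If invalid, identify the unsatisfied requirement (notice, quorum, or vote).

Valid — all requirements satisfied.

Notice: 14 days given; 14 required. Satisfied.
Quorum: 10% of 1,927 = 192.70, rounded up to 193; 414 present. Satisfied.
Vote: requires two-thirds of those present (414); 2/3 of 414 = 276, so 276 needed; 305 in favor. Satisfied.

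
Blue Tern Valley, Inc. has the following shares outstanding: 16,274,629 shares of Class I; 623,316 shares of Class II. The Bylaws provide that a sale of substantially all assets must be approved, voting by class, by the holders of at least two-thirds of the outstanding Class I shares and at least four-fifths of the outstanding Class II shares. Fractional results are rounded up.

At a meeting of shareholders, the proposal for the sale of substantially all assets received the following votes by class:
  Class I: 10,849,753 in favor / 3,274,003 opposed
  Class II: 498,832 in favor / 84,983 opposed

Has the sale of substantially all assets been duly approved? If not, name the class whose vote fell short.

Approved — every class gave the required vote.

Class I: 2/3 of 16274629 = 10849752.67, rounded up to 10849753; 10,849,753 required, 10,849,753 in favor — approved.
Class II: 4/5 of 623316 = 498652.80, rounded up to 498653; 498,653 required, 498,832 in favor — approved.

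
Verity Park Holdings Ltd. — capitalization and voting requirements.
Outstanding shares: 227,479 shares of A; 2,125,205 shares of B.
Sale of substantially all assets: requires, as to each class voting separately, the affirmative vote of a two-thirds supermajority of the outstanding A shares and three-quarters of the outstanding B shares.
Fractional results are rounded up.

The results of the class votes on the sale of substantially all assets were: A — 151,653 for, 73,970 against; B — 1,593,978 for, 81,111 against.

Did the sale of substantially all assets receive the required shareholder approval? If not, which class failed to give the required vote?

A: 2/3 of 227479 = 151652.67, rounded up to 151653; 151,653 required, 151,653 in favor — approved.
B: 3/4 of 2125205 = 1593903.75, rounded up to 1593904; 1,593,904 required, 1,593,978 in favor — approved.

Approved — every class gave the required vote.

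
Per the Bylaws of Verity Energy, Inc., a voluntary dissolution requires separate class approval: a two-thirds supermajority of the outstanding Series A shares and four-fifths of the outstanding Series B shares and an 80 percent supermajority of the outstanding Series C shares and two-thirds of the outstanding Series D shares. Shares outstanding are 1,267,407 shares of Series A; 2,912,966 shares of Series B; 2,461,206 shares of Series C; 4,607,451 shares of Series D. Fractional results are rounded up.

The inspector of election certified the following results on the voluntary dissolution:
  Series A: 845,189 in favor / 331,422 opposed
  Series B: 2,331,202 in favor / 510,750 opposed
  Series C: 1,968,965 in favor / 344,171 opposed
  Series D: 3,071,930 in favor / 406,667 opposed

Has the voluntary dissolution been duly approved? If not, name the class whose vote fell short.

Approved — every class gave the required vote.

Series A: 2/3 of 1267407 = 844938; 844,938 required, 845,189 in favor — approved.
Series B: 4/5 of 2912966 = 2330372.80, rounded up to 2330373; 2,330,373 required, 2,331,202 in favor — approved.
Series C: 4/5 of 2461206 = 1968964.80, rounded up to 1968965; 1,968,965 required, 1,968,965 in favor — approved.
Series D: 2/3 of 4607451 = 3071634; 3,071,634 required, 3,071,930 in favor — approved.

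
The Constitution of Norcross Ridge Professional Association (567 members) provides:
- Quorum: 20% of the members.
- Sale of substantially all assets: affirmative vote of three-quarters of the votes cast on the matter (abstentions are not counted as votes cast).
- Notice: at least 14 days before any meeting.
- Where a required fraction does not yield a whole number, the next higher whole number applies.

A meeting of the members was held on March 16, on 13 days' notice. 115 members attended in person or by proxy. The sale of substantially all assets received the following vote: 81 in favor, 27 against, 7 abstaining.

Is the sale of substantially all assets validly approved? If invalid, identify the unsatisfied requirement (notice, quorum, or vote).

Invalid — notice requirement not satisfied.

Notice: 13 days given; 14 required. Not satisfied.
Quorum: 20% of 567 = 113.40, rounded up to 114; 115 present. Satisfied.
Vote: requires three-fourths of the votes cast (115 − 7 abstaining = 108); 3/4 of 108 = 81, so 81 needed; 81 in favor. Satisfied.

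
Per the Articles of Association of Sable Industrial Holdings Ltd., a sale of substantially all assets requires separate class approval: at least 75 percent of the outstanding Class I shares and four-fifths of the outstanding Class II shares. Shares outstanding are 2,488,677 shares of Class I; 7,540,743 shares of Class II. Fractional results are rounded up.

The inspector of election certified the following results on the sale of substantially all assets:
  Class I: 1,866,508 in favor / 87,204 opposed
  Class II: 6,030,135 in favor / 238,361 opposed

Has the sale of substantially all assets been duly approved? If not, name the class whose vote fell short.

Class I: 3/4 of 2488677 = 1866507.75, rounded up to 1866508; 1,866,508 required, 1,866,508 in favor — approved.
Class II: 4/5 of 7540743 = 6032594.40, rounded up to 6032595; 6,032,595 required, 6,030,135 in favor — not approved.

Not approved — the Class II shares did not give the required vote.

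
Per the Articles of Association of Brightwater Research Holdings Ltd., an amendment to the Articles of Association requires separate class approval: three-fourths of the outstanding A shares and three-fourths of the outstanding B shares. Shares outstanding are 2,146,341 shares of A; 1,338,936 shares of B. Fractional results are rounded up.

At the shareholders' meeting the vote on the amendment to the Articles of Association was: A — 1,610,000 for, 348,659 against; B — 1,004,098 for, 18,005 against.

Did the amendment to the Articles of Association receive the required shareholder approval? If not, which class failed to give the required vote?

A: 3/4 of 2146341 = 1609755.75, rounded up to 1609756; 1,609,756 required, 1,610,000 in favor — approved.
B: 3/4 of 1338936 = 1004202; 1,004,202 required, 1,004,098 in favor — not approved.

Not approved — the B shares did not give the required vote.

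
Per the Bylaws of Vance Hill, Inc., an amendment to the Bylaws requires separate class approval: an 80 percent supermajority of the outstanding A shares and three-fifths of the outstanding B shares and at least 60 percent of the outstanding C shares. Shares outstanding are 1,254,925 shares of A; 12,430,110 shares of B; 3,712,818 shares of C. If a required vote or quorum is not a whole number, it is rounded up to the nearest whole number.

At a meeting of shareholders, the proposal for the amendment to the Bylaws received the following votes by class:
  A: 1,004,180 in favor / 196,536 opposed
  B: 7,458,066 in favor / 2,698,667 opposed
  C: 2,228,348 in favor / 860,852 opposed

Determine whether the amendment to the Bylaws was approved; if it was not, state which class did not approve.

Approved — every class gave the required vote.

A: 4/5 of 1254925 = 1003940; 1,003,940 required, 1,004,180 in favor — approved.
B: 3/5 of 12430110 = 7458066; 7,458,066 required, 7,458,066 in favor — approved.
C: 3/5 of 3712818 = 2227690.80, rounded up to 2227691; 2,227,691 required, 2,228,348 in favor — approved.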